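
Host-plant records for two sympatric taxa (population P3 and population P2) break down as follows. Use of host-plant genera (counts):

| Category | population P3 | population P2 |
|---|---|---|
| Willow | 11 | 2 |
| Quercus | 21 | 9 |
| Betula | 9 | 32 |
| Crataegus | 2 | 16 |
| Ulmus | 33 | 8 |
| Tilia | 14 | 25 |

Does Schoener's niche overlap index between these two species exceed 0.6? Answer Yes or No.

Proportions for population P3 (n=90): 11/90=0.1222, 21/90=0.2333, 9/90=0.1000, 2/90=0.0222, 33/90=0.3667, 14/90=0.1556
Proportions for population P2 (n=92): 2/92=0.0217, 9/92=0.0978, 32/92=0.3478, 16/92=0.1739, 8/92=0.0870, 25/92=0.2717
Σ|p₁ᵢ − p₂ᵢ| = 0.1005 + 0.1355 + 0.2478 + 0.1517 + 0.2797 + 0.1161 = 1.0313
D = 1 − ½ × 1.0313 = 1 − 0.51565 = 0.48435
D = 0.48435 < 0.6 → No.

No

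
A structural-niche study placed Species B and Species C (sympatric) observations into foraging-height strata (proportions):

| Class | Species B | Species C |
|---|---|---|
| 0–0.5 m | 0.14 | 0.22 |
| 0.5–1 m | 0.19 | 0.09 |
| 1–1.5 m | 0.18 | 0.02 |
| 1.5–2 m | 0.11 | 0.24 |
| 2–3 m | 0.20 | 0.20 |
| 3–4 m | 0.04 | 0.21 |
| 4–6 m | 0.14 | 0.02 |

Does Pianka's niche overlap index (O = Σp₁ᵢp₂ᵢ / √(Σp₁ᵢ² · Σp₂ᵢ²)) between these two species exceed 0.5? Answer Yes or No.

Yes

Σ p₁ᵢp₂ᵢ = 0.0308 + 0.0171 + 0.0036 + 0.0264 + 0.0400 + 0.0084 + 0.0028 = 0.1291
Σp_1ᵢ² = 0.14² + 0.19² + 0.18² + 0.11² + 0.20² + 0.04² + 0.14² = 0.0196 + 0.0361 + 0.0324 + 0.0121 + 0.0400 + 0.0016 + 0.0196 = 0.1614
Σp_2ᵢ² = 0.22² + 0.09² + 0.02² + 0.24² + 0.20² + 0.21² + 0.02² = 0.0484 + 0.0081 + 0.0004 + 0.0576 + 0.0400 + 0.0441 + 0.0004 = 0.1990
O = 0.1291 / √(0.1614 × 0.1990) = 0.1291 / 0.17922 = 0.7203
O = 0.7203 > 0.5 → Yes.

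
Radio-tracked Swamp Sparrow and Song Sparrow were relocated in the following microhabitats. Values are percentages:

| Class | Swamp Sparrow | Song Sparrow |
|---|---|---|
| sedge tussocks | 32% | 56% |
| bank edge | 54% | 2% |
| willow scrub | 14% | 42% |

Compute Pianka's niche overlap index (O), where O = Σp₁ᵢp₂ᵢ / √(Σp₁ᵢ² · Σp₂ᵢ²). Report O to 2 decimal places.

0.55

Convert percentages to proportions (divide by 100).
Σ p₁ᵢp₂ᵢ = 0.1792 + 0.0108 + 0.0588 = 0.2488
Σp_1ᵢ² = 0.32² + 0.54² + 0.14² = 0.1024 + 0.2916 + 0.0196 = 0.4136
Σp_2ᵢ² = 0.56² + 0.02² + 0.42² = 0.3136 + 0.0004 + 0.1764 = 0.4904
O = 0.2488 / √(0.4136 × 0.4904) = 0.2488 / 0.45037 = 0.5524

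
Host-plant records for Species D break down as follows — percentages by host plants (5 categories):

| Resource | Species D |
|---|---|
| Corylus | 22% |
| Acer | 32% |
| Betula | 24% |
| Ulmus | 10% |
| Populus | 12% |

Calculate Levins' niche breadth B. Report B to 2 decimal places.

Convert percentages to proportions (divide by 100).
Σpᵢ² = 0.22² + 0.32² + 0.24² + 0.10² + 0.12² = 0.0484 + 0.1024 + 0.0576 + 0.0100 + 0.0144 = 0.2328
B = 1 / 0.2328 = 4.2955

4.30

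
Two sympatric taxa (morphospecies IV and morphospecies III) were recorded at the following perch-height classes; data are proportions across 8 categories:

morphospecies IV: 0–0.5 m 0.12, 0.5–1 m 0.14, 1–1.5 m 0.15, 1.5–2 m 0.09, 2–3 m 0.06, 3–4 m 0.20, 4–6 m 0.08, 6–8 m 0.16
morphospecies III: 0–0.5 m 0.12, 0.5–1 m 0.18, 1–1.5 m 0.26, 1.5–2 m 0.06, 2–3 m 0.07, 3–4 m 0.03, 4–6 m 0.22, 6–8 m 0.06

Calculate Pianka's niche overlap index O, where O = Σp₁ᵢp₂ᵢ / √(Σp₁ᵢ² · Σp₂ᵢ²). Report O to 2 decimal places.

0.77

Σ p₁ᵢp₂ᵢ = 0.0144 + 0.0252 + 0.0390 + 0.0054 + 0.0042 + 0.0060 + 0.0176 + 0.0096 = 0.1214
Σp_1ᵢ² = 0.12² + 0.14² + 0.15² + 0.09² + 0.06² + 0.20² + 0.08² + 0.16² = 0.0144 + 0.0196 + 0.0225 + 0.0081 + 0.0036 + 0.0400 + 0.0064 + 0.0256 = 0.1402
Σp_2ᵢ² = 0.12² + 0.18² + 0.26² + 0.06² + 0.07² + 0.03² + 0.22² + 0.06² = 0.0144 + 0.0324 + 0.0676 + 0.0036 + 0.0049 + 0.0009 + 0.0484 + 0.0036 = 0.1758
O = 0.1214 / √(0.1402 × 0.1758) = 0.1214 / 0.15699 = 0.7733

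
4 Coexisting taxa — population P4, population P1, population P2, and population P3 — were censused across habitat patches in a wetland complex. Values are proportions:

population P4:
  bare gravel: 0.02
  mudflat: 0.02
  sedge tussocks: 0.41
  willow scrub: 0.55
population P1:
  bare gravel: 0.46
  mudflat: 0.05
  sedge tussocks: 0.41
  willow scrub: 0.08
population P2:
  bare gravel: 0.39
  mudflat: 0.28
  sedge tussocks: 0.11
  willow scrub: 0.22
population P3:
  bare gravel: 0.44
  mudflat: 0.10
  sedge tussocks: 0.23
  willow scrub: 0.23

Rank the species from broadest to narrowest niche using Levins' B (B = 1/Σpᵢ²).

Σp_P4ᵢ² = 0.02² + 0.02² + 0.41² + 0.55² = 0.0004 + 0.0004 + 0.1681 + 0.3025 = 0.4714
B_P4 = 1 / 0.4714 = 2.1213
Σp_P1ᵢ² = 0.46² + 0.05² + 0.41² + 0.08² = 0.2116 + 0.0025 + 0.1681 + 0.0064 = 0.3886
B_P1 = 1 / 0.3886 = 2.5733
Σp_P2ᵢ² = 0.39² + 0.28² + 0.11² + 0.22² = 0.1521 + 0.0784 + 0.0121 + 0.0484 = 0.2910
B_P2 = 1 / 0.2910 = 3.4364
Σp_P3ᵢ² = 0.44² + 0.10² + 0.23² + 0.23² = 0.1936 + 0.0100 + 0.0529 + 0.0529 = 0.3094
B_P3 = 1 / 0.3094 = 3.2321
Ranking by B (broadest → narrowest): population P2 (3.44) > population P3 (3.23) > population P1 (2.57) > population P4 (2.12)

population P2 > population P3 > population P1 > population P4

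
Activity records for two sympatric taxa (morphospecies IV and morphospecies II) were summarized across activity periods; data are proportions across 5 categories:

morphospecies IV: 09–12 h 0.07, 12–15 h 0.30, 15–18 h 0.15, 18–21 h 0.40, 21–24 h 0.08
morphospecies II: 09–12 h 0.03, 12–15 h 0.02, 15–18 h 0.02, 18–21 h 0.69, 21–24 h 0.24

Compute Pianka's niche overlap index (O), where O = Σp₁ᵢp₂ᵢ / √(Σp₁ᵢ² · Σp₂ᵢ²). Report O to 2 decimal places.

Σ p₁ᵢp₂ᵢ = 0.0021 + 0.0060 + 0.0030 + 0.2760 + 0.0192 = 0.3063
Σp_1ᵢ² = 0.07² + 0.30² + 0.15² + 0.40² + 0.08² = 0.0049 + 0.0900 + 0.0225 + 0.1600 + 0.0064 = 0.2838
Σp_2ᵢ² = 0.03² + 0.02² + 0.02² + 0.69² + 0.24² = 0.0009 + 0.0004 + 0.0004 + 0.4761 + 0.0576 = 0.5354
O = 0.3063 / √(0.2838 × 0.5354) = 0.3063 / 0.38980 = 0.7858

0.79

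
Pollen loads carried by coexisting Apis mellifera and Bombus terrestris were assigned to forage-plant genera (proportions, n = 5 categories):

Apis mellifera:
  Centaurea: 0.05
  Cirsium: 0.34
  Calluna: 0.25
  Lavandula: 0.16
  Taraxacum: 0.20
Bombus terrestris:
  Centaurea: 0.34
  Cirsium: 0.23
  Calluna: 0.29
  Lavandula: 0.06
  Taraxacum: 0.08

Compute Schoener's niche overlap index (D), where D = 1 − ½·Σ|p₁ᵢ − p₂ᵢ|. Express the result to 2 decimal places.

0.67

Σ|p₁ᵢ − p₂ᵢ| = 0.29 + 0.11 + 0.04 + 0.10 + 0.12 = 0.66
D = 1 − ½ × 0.66 = 1 − 0.330 = 0.6700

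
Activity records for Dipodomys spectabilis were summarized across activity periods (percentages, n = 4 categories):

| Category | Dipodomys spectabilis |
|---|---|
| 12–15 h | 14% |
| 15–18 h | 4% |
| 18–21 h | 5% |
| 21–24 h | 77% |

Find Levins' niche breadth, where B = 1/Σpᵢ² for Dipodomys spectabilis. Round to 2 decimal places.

Convert percentages to proportions (divide by 100).
Σpᵢ² = 0.14² + 0.04² + 0.05² + 0.77² = 0.0196 + 0.0016 + 0.0025 + 0.5929 = 0.6166
B = 1 / 0.6166 = 1.6218

1.62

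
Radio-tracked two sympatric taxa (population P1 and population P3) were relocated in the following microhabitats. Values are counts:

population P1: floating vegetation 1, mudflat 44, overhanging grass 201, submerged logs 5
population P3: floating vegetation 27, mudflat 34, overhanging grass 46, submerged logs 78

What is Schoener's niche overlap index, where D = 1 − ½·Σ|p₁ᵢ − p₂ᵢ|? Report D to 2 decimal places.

0.45

Proportions for population P1 (n=251): 1/251=0.0040, 44/251=0.1753, 201/251=0.8008, 5/251=0.0199
Proportions for population P3 (n=185): 27/185=0.1459, 34/185=0.1838, 46/185=0.2486, 78/185=0.4216
Σ|p₁ᵢ − p₂ᵢ| = 0.1419 + 0.0085 + 0.5522 + 0.4017 = 1.1043
D = 1 − ½ × 1.1043 = 1 − 0.55215 = 0.44785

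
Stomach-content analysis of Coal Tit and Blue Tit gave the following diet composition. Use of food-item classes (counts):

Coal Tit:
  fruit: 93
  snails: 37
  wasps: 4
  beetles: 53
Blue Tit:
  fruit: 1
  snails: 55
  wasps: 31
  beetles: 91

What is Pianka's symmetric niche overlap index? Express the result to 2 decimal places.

0.56

Proportions for Coal Tit (n=187): 93/187=0.4973, 37/187=0.1979, 4/187=0.0214, 53/187=0.2834
Proportions for Blue Tit (n=178): 1/178=0.0056, 55/178=0.3090, 31/178=0.1742, 91/178=0.5112
Σ p₁ᵢp₂ᵢ = 0.002785 + 0.061151 + 0.003728 + 0.144874 = 0.212538
Σp_1ᵢ² = 0.4973² + 0.1979² + 0.0214² + 0.2834² = 0.247307 + 0.039164 + 0.000458 + 0.080316 = 0.367245
Σp_2ᵢ² = 0.0056² + 0.3090² + 0.1742² + 0.5112² = 0.000031 + 0.095481 + 0.030346 + 0.261325 = 0.387183
O = 0.212538 / √(0.367245 × 0.387183) = 0.212538 / 0.3770822 = 0.5636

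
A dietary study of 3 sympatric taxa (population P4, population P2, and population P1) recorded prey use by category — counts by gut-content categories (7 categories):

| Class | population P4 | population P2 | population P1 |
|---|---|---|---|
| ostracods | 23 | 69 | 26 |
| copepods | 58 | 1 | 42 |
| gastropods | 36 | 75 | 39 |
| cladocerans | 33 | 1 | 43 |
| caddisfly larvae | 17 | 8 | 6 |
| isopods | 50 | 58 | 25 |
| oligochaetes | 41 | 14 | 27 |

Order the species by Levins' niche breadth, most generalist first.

Proportions for population P4 (n=258): 23/258=0.0891, 58/258=0.2248, 36/258=0.1395, 33/258=0.1279, 17/258=0.0659, 50/258=0.1938, 41/258=0.1589
Proportions for population P2 (n=226): 69/226=0.3053, 1/226=0.0044, 75/226=0.3319, 1/226=0.0044, 8/226=0.0354, 58/226=0.2566, 14/226=0.0619
Proportions for population P1 (n=208): 26/208=0.1250, 42/208=0.2019, 39/208=0.1875, 43/208=0.2067, 6/208=0.0288, 25/208=0.1202, 27/208=0.1298
Σp_P4ᵢ² = 0.0891² + 0.2248² + 0.1395² + 0.1279² + 0.0659² + 0.1938² + 0.1589² = 0.007939 + 0.050535 + 0.019460 + 0.016358 + 0.004343 + 0.037558 + 0.025249 = 0.161442
B_P4 = 1 / 0.161442 = 6.1942
Σp_P2ᵢ² = 0.3053² + 0.0044² + 0.3319² + 0.0044² + 0.0354² + 0.2566² + 0.0619² = 0.093208 + 0.000019 + 0.110158 + 0.000019 + 0.001253 + 0.065844 + 0.003832 = 0.274333
B_P2 = 1 / 0.274333 = 3.6452
Σp_P1ᵢ² = 0.1250² + 0.2019² + 0.1875² + 0.2067² + 0.0288² + 0.1202² + 0.1298² = 0.015625 + 0.040764 + 0.035156 + 0.042725 + 0.000829 + 0.014448 + 0.016848 = 0.166395
B_P1 = 1 / 0.166395 = 6.0098
Ranking by B (broadest → narrowest): population P4 (6.19) > population P1 (6.01) > population P2 (3.65)

population P4 > population P1 > population P2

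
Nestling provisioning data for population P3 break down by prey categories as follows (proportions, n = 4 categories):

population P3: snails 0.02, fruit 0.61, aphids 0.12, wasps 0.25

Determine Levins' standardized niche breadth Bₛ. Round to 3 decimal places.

0.408

Σpᵢ² = 0.02² + 0.61² + 0.12² + 0.25² = 0.0004 + 0.3721 + 0.0144 + 0.0625 = 0.4494
B = 1 / 0.4494 = 2.22519
Bₛ = (B − 1)/(n − 1) = (2.22519 − 1)/(4 − 1) = 1.22519/3 = 0.40840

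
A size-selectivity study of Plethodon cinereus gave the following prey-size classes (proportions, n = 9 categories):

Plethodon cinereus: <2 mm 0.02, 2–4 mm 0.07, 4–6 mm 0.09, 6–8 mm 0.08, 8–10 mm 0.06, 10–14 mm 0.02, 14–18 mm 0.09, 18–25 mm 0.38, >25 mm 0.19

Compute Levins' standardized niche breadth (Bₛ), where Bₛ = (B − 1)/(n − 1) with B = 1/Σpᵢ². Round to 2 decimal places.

0.46

Σpᵢ² = 0.02² + 0.07² + 0.09² + 0.08² + 0.06² + 0.02² + 0.09² + 0.38² + 0.19² = 0.0004 + 0.0049 + 0.0081 + 0.0064 + 0.0036 + 0.0004 + 0.0081 + 0.1444 + 0.0361 = 0.2124
B = 1 / 0.2124 = 4.7081
Bₛ = (B − 1)/(n − 1) = (4.7081 − 1)/(9 − 1) = 3.7081/8 = 0.4635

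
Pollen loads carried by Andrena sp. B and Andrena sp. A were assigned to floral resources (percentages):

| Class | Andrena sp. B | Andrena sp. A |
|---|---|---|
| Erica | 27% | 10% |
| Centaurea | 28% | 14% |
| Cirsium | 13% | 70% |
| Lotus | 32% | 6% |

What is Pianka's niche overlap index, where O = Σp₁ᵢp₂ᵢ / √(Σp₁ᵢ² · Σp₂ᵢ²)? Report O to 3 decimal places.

0.469

Convert percentages to proportions (divide by 100).
Σ p₁ᵢp₂ᵢ = 0.0270 + 0.0392 + 0.0910 + 0.0192 = 0.1764
Σp_1ᵢ² = 0.27² + 0.28² + 0.13² + 0.32² = 0.0729 + 0.0784 + 0.0169 + 0.1024 = 0.2706
Σp_2ᵢ² = 0.10² + 0.14² + 0.70² + 0.06² = 0.0100 + 0.0196 + 0.4900 + 0.0036 = 0.5232
O = 0.1764 / √(0.2706 × 0.5232) = 0.1764 / 0.376268 = 0.46881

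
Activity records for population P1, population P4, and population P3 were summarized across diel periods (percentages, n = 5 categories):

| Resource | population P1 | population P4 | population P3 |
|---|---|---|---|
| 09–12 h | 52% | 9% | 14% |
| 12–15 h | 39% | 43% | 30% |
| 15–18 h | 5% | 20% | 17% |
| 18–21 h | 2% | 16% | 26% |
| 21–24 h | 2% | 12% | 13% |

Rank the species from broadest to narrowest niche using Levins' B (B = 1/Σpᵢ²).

population P3 > population P4 > population P1

Convert percentages to proportions (divide by 100).
Σp_P1ᵢ² = 0.52² + 0.39² + 0.05² + 0.02² + 0.02² = 0.2704 + 0.1521 + 0.0025 + 0.0004 + 0.0004 = 0.4258
B_P1 = 1 / 0.4258 = 2.3485
Σp_P4ᵢ² = 0.09² + 0.43² + 0.20² + 0.16² + 0.12² = 0.0081 + 0.1849 + 0.0400 + 0.0256 + 0.0144 = 0.2730
B_P4 = 1 / 0.2730 = 3.6630
Σp_P3ᵢ² = 0.14² + 0.30² + 0.17² + 0.26² + 0.13² = 0.0196 + 0.0900 + 0.0289 + 0.0676 + 0.0169 = 0.2230
B_P3 = 1 / 0.2230 = 4.4843
Ranking by B (broadest → narrowest): population P3 (4.48) > population P4 (3.66) > population P1 (2.35)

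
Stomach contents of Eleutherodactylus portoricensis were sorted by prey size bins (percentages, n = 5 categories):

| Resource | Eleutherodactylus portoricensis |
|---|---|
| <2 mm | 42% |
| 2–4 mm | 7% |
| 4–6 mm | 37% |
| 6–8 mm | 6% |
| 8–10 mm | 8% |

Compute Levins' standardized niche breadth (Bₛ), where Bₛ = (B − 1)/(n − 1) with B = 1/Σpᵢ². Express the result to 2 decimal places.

Convert percentages to proportions (divide by 100).
Σpᵢ² = 0.42² + 0.07² + 0.37² + 0.06² + 0.08² = 0.1764 + 0.0049 + 0.1369 + 0.0036 + 0.0064 = 0.3282
B = 1 / 0.3282 = 3.0469
Bₛ = (B − 1)/(n − 1) = (3.0469 − 1)/(5 − 1) = 2.0469/4 = 0.5117

0.51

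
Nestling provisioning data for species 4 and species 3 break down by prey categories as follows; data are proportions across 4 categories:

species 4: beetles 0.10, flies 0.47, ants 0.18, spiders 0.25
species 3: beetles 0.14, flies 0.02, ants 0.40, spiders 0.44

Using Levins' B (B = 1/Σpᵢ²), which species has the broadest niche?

species 4

Σp_4ᵢ² = 0.10² + 0.47² + 0.18² + 0.25² = 0.0100 + 0.2209 + 0.0324 + 0.0625 = 0.3258
B_4 = 1 / 0.3258 = 3.0694
Σp_3ᵢ² = 0.14² + 0.02² + 0.40² + 0.44² = 0.0196 + 0.0004 + 0.1600 + 0.1936 = 0.3736
B_3 = 1 / 0.3736 = 2.6767
Highest B → broadest niche (most generalist): species 4 (B = 3.07).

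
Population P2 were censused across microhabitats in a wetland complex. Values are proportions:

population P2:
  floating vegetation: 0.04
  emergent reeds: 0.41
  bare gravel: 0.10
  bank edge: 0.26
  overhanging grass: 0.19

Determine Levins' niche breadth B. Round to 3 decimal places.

3.529

Σpᵢ² = 0.04² + 0.41² + 0.10² + 0.26² + 0.19² = 0.0016 + 0.1681 + 0.0100 + 0.0676 + 0.0361 = 0.2834
B = 1 / 0.2834 = 3.52858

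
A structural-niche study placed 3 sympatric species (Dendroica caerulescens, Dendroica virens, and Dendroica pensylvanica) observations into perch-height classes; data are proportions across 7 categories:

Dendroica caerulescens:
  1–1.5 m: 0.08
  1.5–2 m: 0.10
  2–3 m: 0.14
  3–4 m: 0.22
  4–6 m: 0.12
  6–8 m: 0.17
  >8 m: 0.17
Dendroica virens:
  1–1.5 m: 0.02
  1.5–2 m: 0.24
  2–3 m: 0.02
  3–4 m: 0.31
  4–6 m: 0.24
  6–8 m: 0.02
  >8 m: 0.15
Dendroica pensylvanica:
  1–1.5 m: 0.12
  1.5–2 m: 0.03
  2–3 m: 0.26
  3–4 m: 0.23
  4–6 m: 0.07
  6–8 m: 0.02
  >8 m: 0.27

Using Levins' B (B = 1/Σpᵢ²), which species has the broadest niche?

Σp_caerᵢ² = 0.08² + 0.10² + 0.14² + 0.22² + 0.12² + 0.17² + 0.17² = 0.0064 + 0.0100 + 0.0196 + 0.0484 + 0.0144 + 0.0289 + 0.0289 = 0.1566
B_caer = 1 / 0.1566 = 6.3857
Σp_vireᵢ² = 0.02² + 0.24² + 0.02² + 0.31² + 0.24² + 0.02² + 0.15² = 0.0004 + 0.0576 + 0.0004 + 0.0961 + 0.0576 + 0.0004 + 0.0225 = 0.2350
B_vire = 1 / 0.2350 = 4.2553
Σp_pensᵢ² = 0.12² + 0.03² + 0.26² + 0.23² + 0.07² + 0.02² + 0.27² = 0.0144 + 0.0009 + 0.0676 + 0.0529 + 0.0049 + 0.0004 + 0.0729 = 0.2140
B_pens = 1 / 0.2140 = 4.6729
Highest B → broadest niche (most generalist): Dendroica caerulescens (B = 6.39).

Dendroica caerulescens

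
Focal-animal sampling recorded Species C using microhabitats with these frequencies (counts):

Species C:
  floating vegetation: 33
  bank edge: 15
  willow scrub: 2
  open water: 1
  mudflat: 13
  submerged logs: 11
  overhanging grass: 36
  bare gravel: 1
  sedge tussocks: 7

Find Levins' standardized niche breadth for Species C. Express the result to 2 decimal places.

Proportions for Species C (n=119): 33/119=0.2773, 15/119=0.1261, 2/119=0.0168, 1/119=0.0084, 13/119=0.1092, 11/119=0.0924, 36/119=0.3025, 1/119=0.0084, 7/119=0.0588
Σpᵢ² = 0.2773² + 0.1261² + 0.0168² + 0.0084² + 0.1092² + 0.0924² + 0.3025² + 0.0084² + 0.0588² = 0.076895 + 0.015901 + 0.000282 + 0.000071 + 0.011925 + 0.008538 + 0.091506 + 0.000071 + 0.003457 = 0.208646
B = 1 / 0.208646 = 4.7928
Bₛ = (B − 1)/(n − 1) = (4.7928 − 1)/(9 − 1) = 3.7928/8 = 0.4741

0.47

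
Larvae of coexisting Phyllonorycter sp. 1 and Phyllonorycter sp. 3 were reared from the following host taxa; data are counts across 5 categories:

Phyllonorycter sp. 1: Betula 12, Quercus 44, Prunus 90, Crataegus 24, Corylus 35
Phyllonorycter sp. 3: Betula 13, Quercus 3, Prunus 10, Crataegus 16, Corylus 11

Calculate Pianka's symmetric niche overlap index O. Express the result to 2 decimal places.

Proportions for Phyllonorycter sp. 1 (n=205): 12/205=0.0585, 44/205=0.2146, 90/205=0.4390, 24/205=0.1171, 35/205=0.1707
Proportions for Phyllonorycter sp. 3 (n=53): 13/53=0.2453, 3/53=0.0566, 10/53=0.1887, 16/53=0.3019, 11/53=0.2075
Σ p₁ᵢp₂ᵢ = 0.014350 + 0.012146 + 0.082839 + 0.035352 + 0.035420 = 0.180107
Σp_1ᵢ² = 0.0585² + 0.2146² + 0.4390² + 0.1171² + 0.1707² = 0.003422 + 0.046053 + 0.192721 + 0.013712 + 0.029138 = 0.285046
Σp_2ᵢ² = 0.2453² + 0.0566² + 0.1887² + 0.3019² + 0.2075² = 0.060172 + 0.003204 + 0.035608 + 0.091144 + 0.043056 = 0.233184
O = 0.180107 / √(0.285046 × 0.233184) = 0.180107 / 0.2578142 = 0.6986

0.70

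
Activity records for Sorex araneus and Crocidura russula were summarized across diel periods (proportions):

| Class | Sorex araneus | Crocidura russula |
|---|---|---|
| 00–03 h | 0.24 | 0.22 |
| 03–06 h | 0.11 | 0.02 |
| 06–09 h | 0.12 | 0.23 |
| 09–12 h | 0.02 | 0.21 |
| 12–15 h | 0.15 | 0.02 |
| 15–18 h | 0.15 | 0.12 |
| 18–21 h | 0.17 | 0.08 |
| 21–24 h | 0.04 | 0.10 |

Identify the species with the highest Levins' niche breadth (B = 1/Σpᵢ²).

Σp_aranᵢ² = 0.24² + 0.11² + 0.12² + 0.02² + 0.15² + 0.15² + 0.17² + 0.04² = 0.0576 + 0.0121 + 0.0144 + 0.0004 + 0.0225 + 0.0225 + 0.0289 + 0.0016 = 0.1600
B_aran = 1 / 0.1600 = 6.2500
Σp_russᵢ² = 0.22² + 0.02² + 0.23² + 0.21² + 0.02² + 0.12² + 0.08² + 0.10² = 0.0484 + 0.0004 + 0.0529 + 0.0441 + 0.0004 + 0.0144 + 0.0064 + 0.0100 = 0.1770
B_russ = 1 / 0.1770 = 5.6497
Highest B → broadest niche (most generalist): Sorex araneus (B = 6.25).

Sorex araneus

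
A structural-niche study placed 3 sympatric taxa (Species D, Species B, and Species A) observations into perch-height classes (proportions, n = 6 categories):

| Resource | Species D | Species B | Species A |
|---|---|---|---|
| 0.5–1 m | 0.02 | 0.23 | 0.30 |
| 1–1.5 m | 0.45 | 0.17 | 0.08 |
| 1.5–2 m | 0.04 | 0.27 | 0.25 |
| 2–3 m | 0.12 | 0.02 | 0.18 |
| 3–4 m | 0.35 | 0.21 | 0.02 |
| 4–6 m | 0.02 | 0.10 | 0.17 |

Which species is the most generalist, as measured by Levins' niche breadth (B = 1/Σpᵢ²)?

Species B

Σp_Dᵢ² = 0.02² + 0.45² + 0.04² + 0.12² + 0.35² + 0.02² = 0.0004 + 0.2025 + 0.0016 + 0.0144 + 0.1225 + 0.0004 = 0.3418
B_D = 1 / 0.3418 = 2.9257
Σp_Bᵢ² = 0.23² + 0.17² + 0.27² + 0.02² + 0.21² + 0.10² = 0.0529 + 0.0289 + 0.0729 + 0.0004 + 0.0441 + 0.0100 = 0.2092
B_B = 1 / 0.2092 = 4.7801
Σp_Aᵢ² = 0.30² + 0.08² + 0.25² + 0.18² + 0.02² + 0.17² = 0.0900 + 0.0064 + 0.0625 + 0.0324 + 0.0004 + 0.0289 = 0.2206
B_A = 1 / 0.2206 = 4.5331
Highest B → broadest niche (most generalist): Species B (B = 4.78).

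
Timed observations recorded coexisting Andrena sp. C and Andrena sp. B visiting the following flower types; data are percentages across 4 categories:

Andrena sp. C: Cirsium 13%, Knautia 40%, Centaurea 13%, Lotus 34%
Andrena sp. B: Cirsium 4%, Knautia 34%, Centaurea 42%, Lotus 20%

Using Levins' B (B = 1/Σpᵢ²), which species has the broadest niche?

Andrena sp. C

Convert percentages to proportions (divide by 100).
Σp_Cᵢ² = 0.13² + 0.40² + 0.13² + 0.34² = 0.0169 + 0.1600 + 0.0169 + 0.1156 = 0.3094
B_C = 1 / 0.3094 = 3.2321
Σp_Bᵢ² = 0.04² + 0.34² + 0.42² + 0.20² = 0.0016 + 0.1156 + 0.1764 + 0.0400 = 0.3336
B_B = 1 / 0.3336 = 2.9976
Highest B → broadest niche (most generalist): Andrena sp. C (B = 3.23).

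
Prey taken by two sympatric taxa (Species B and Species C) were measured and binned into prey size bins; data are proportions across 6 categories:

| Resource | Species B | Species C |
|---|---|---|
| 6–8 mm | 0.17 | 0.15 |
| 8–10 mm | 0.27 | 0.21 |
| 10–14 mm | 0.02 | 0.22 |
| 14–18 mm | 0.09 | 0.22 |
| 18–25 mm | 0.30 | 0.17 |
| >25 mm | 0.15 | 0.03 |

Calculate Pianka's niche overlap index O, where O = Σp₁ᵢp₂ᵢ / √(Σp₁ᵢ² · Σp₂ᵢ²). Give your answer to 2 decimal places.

Σ p₁ᵢp₂ᵢ = 0.0255 + 0.0567 + 0.0044 + 0.0198 + 0.0510 + 0.0045 = 0.1619
Σp_1ᵢ² = 0.17² + 0.27² + 0.02² + 0.09² + 0.30² + 0.15² = 0.0289 + 0.0729 + 0.0004 + 0.0081 + 0.0900 + 0.0225 = 0.2228
Σp_2ᵢ² = 0.15² + 0.21² + 0.22² + 0.22² + 0.17² + 0.03² = 0.0225 + 0.0441 + 0.0484 + 0.0484 + 0.0289 + 0.0009 = 0.1932
O = 0.1619 / √(0.2228 × 0.1932) = 0.1619 / 0.20747 = 0.7804

0.78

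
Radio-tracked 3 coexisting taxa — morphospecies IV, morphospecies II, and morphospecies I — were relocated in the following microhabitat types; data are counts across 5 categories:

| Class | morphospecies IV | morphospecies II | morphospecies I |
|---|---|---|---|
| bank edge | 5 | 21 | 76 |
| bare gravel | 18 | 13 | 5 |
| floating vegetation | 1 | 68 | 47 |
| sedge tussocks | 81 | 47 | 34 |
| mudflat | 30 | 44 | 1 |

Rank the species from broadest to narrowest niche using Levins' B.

Proportions for morphospecies IV (n=135): 5/135=0.0370, 18/135=0.1333, 1/135=0.0074, 81/135=0.6000, 30/135=0.2222
Proportions for morphospecies II (n=193): 21/193=0.1088, 13/193=0.0674, 68/193=0.3523, 47/193=0.2435, 44/193=0.2280
Proportions for morphospecies I (n=163): 76/163=0.4663, 5/163=0.0307, 47/163=0.2883, 34/163=0.2086, 1/163=0.0061
Σp_IVᵢ² = 0.0370² + 0.1333² + 0.0074² + 0.6000² + 0.2222² = 0.001369 + 0.017769 + 0.000055 + 0.360000 + 0.049373 = 0.428566
B_IV = 1 / 0.428566 = 2.3334
Σp_IIᵢ² = 0.1088² + 0.0674² + 0.3523² + 0.2435² + 0.2280² = 0.011837 + 0.004543 + 0.124115 + 0.059292 + 0.051984 = 0.251771
B_II = 1 / 0.251771 = 3.9719
Σp_Iᵢ² = 0.4663² + 0.0307² + 0.2883² + 0.2086² + 0.0061² = 0.217436 + 0.000942 + 0.083117 + 0.043514 + 0.000037 = 0.345046
B_I = 1 / 0.345046 = 2.8982
Ranking by B (broadest → narrowest): morphospecies II (3.97) > morphospecies I (2.90) > morphospecies IV (2.33)

morphospecies II > morphospecies I > morphospecies IV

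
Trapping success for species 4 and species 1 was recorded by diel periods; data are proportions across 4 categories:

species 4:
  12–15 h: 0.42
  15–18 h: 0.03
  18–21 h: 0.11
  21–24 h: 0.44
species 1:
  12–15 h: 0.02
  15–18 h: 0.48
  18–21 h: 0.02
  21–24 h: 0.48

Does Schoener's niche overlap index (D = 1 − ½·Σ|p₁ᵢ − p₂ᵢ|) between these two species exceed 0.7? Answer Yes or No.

Σ|p₁ᵢ − p₂ᵢ| = 0.40 + 0.45 + 0.09 + 0.04 = 0.98
D = 1 − ½ × 0.98 = 1 − 0.490 = 0.5100
D = 0.5100 < 0.7 → No.

No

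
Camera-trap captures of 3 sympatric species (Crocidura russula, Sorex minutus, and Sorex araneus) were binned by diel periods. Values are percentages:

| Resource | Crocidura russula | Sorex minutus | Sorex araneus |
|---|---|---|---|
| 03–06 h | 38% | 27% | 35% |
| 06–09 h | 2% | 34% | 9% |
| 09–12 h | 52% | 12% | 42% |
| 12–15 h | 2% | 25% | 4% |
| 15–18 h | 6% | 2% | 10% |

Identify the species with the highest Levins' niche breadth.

Sorex minutus

Convert percentages to proportions (divide by 100).
Σp_russᵢ² = 0.38² + 0.02² + 0.52² + 0.02² + 0.06² = 0.1444 + 0.0004 + 0.2704 + 0.0004 + 0.0036 = 0.4192
B_russ = 1 / 0.4192 = 2.3855
Σp_minuᵢ² = 0.27² + 0.34² + 0.12² + 0.25² + 0.02² = 0.0729 + 0.1156 + 0.0144 + 0.0625 + 0.0004 = 0.2658
B_minu = 1 / 0.2658 = 3.7622
Σp_aranᵢ² = 0.35² + 0.09² + 0.42² + 0.04² + 0.10² = 0.1225 + 0.0081 + 0.1764 + 0.0016 + 0.0100 = 0.3186
B_aran = 1 / 0.3186 = 3.1387
Highest B → broadest niche (most generalist): Sorex minutus (B = 3.76).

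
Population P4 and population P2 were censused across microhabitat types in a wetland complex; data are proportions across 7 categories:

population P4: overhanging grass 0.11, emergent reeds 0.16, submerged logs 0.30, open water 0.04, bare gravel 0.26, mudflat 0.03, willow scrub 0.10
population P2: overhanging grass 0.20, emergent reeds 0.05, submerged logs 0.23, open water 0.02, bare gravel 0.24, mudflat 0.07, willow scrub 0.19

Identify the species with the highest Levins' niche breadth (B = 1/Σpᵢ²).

population P2

Σp_P4ᵢ² = 0.11² + 0.16² + 0.30² + 0.04² + 0.26² + 0.03² + 0.10² = 0.0121 + 0.0256 + 0.0900 + 0.0016 + 0.0676 + 0.0009 + 0.0100 = 0.2078
B_P4 = 1 / 0.2078 = 4.8123
Σp_P2ᵢ² = 0.20² + 0.05² + 0.23² + 0.02² + 0.24² + 0.07² + 0.19² = 0.0400 + 0.0025 + 0.0529 + 0.0004 + 0.0576 + 0.0049 + 0.0361 = 0.1944
B_P2 = 1 / 0.1944 = 5.1440
Highest B → broadest niche (most generalist): population P2 (B = 5.14).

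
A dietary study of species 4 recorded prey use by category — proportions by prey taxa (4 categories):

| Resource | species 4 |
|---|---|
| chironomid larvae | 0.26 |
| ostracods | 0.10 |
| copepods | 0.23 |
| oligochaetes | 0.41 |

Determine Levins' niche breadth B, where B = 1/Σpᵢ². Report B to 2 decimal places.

Σpᵢ² = 0.26² + 0.10² + 0.23² + 0.41² = 0.0676 + 0.0100 + 0.0529 + 0.1681 = 0.2986
B = 1 / 0.2986 = 3.3490

3.35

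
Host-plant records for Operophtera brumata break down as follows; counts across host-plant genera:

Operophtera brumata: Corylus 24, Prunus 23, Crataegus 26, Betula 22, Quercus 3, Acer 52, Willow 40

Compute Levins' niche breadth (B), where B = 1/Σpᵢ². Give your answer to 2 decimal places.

5.49

Proportions for Operophtera brumata (n=190): 24/190=0.1263, 23/190=0.1211, 26/190=0.1368, 22/190=0.1158, 3/190=0.0158, 52/190=0.2737, 40/190=0.2105
Σpᵢ² = 0.1263² + 0.1211² + 0.1368² + 0.1158² + 0.0158² + 0.2737² + 0.2105² = 0.015952 + 0.014665 + 0.018714 + 0.013410 + 0.000250 + 0.074912 + 0.044310 = 0.182213
B = 1 / 0.182213 = 5.4881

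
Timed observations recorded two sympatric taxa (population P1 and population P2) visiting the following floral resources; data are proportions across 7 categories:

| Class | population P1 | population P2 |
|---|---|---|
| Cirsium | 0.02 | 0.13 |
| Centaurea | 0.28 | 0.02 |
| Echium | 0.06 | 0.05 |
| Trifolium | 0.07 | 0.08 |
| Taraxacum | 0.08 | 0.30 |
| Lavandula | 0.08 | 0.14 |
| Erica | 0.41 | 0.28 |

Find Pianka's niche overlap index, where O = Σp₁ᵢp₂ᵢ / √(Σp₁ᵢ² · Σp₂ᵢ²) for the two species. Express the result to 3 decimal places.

0.696

Σ p₁ᵢp₂ᵢ = 0.0026 + 0.0056 + 0.0030 + 0.0056 + 0.0240 + 0.0112 + 0.1148 = 0.1668
Σp_1ᵢ² = 0.02² + 0.28² + 0.06² + 0.07² + 0.08² + 0.08² + 0.41² = 0.0004 + 0.0784 + 0.0036 + 0.0049 + 0.0064 + 0.0064 + 0.1681 = 0.2682
Σp_2ᵢ² = 0.13² + 0.02² + 0.05² + 0.08² + 0.30² + 0.14² + 0.28² = 0.0169 + 0.0004 + 0.0025 + 0.0064 + 0.0900 + 0.0196 + 0.0784 = 0.2142
O = 0.1668 / √(0.2682 × 0.2142) = 0.1668 / 0.239684 = 0.69592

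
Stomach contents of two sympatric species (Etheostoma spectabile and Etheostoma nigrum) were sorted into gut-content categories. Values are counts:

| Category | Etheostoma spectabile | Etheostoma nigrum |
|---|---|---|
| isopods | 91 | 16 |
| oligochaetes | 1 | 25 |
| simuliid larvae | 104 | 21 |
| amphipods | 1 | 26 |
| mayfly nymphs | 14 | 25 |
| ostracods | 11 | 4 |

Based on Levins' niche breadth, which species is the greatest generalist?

Proportions for Etheostoma spectabile (n=222): 91/222=0.4099, 1/222=0.0045, 104/222=0.4685, 1/222=0.0045, 14/222=0.0631, 11/222=0.0495
Proportions for Etheostoma nigrum (n=117): 16/117=0.1368, 25/117=0.2137, 21/117=0.1795, 26/117=0.2222, 25/117=0.2137, 4/117=0.0342
Σp_specᵢ² = 0.4099² + 0.0045² + 0.4685² + 0.0045² + 0.0631² + 0.0495² = 0.168018 + 0.000020 + 0.219492 + 0.000020 + 0.003982 + 0.002450 = 0.393982
B_spec = 1 / 0.393982 = 2.5382
Σp_nigrᵢ² = 0.1368² + 0.2137² + 0.1795² + 0.2222² + 0.2137² + 0.0342² = 0.018714 + 0.045668 + 0.032220 + 0.049373 + 0.045668 + 0.001170 = 0.192813
B_nigr = 1 / 0.192813 = 5.1864
Highest B → broadest niche (most generalist): Etheostoma nigrum (B = 5.19).

Etheostoma nigrum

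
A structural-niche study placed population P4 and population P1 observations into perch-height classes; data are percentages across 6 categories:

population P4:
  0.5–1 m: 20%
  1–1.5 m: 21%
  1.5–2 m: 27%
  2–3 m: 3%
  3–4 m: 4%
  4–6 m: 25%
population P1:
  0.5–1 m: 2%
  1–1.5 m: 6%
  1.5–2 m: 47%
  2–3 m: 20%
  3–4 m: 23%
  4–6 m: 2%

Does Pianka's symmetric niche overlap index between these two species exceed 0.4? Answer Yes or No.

Convert percentages to proportions (divide by 100).
Σ p₁ᵢp₂ᵢ = 0.0040 + 0.0126 + 0.1269 + 0.0060 + 0.0092 + 0.0050 = 0.1637
Σp_1ᵢ² = 0.20² + 0.21² + 0.27² + 0.03² + 0.04² + 0.25² = 0.0400 + 0.0441 + 0.0729 + 0.0009 + 0.0016 + 0.0625 = 0.2220
Σp_2ᵢ² = 0.02² + 0.06² + 0.47² + 0.20² + 0.23² + 0.02² = 0.0004 + 0.0036 + 0.2209 + 0.0400 + 0.0529 + 0.0004 = 0.3182
O = 0.1637 / √(0.2220 × 0.3182) = 0.1637 / 0.26578 = 0.6159
O = 0.6159 > 0.4 → Yes.

Yes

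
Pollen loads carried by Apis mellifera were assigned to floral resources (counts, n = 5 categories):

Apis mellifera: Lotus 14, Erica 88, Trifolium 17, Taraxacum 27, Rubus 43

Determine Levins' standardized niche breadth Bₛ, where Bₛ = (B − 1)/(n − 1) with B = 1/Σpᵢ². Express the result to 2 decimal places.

0.58

Proportions for Apis mellifera (n=189): 14/189=0.0741, 88/189=0.4656, 17/189=0.0899, 27/189=0.1429, 43/189=0.2275
Σpᵢ² = 0.0741² + 0.4656² + 0.0899² + 0.1429² + 0.2275² = 0.005491 + 0.216783 + 0.008082 + 0.020420 + 0.051756 = 0.302532
B = 1 / 0.302532 = 3.3054
Bₛ = (B − 1)/(n − 1) = (3.3054 − 1)/(5 − 1) = 2.3054/4 = 0.5764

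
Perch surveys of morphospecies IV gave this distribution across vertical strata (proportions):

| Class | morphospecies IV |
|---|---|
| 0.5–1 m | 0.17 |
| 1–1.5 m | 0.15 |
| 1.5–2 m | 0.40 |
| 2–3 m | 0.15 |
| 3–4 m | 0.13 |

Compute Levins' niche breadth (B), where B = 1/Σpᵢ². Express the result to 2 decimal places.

Σpᵢ² = 0.17² + 0.15² + 0.40² + 0.15² + 0.13² = 0.0289 + 0.0225 + 0.1600 + 0.0225 + 0.0169 = 0.2508
B = 1 / 0.2508 = 3.9872

3.99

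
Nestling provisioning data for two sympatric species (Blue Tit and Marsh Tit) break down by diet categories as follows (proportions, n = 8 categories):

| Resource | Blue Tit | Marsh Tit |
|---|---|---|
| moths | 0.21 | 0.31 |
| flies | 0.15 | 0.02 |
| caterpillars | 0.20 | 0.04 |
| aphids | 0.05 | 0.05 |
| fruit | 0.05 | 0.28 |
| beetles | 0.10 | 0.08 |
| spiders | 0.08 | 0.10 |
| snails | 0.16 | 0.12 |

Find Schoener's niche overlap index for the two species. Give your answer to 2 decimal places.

Σ|p₁ᵢ − p₂ᵢ| = 0.10 + 0.13 + 0.16 + 0.00 + 0.23 + 0.02 + 0.02 + 0.04 = 0.70
D = 1 − ½ × 0.70 = 1 − 0.350 = 0.6500

0.65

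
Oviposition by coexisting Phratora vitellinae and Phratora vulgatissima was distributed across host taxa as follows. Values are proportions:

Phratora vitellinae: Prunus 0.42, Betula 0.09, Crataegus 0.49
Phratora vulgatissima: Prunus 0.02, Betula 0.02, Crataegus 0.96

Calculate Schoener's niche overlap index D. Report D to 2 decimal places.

0.53

Σ|p₁ᵢ − p₂ᵢ| = 0.40 + 0.07 + 0.47 = 0.94
D = 1 − ½ × 0.94 = 1 − 0.470 = 0.5300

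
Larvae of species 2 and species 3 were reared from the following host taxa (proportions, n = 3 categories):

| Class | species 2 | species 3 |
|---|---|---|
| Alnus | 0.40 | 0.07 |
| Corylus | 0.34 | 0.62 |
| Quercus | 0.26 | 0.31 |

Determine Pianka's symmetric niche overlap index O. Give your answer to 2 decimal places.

Σ p₁ᵢp₂ᵢ = 0.0280 + 0.2108 + 0.0806 = 0.3194
Σp_1ᵢ² = 0.40² + 0.34² + 0.26² = 0.1600 + 0.1156 + 0.0676 = 0.3432
Σp_2ᵢ² = 0.07² + 0.62² + 0.31² = 0.0049 + 0.3844 + 0.0961 = 0.4854
O = 0.3194 / √(0.3432 × 0.4854) = 0.3194 / 0.40815 = 0.7826

0.78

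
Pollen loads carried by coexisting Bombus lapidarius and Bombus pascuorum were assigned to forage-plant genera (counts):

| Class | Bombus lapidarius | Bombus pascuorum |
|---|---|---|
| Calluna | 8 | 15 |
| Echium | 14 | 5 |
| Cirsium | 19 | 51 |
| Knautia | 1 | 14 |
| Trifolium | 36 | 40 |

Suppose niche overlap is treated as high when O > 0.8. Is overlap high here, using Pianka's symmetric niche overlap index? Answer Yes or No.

Yes

Proportions for Bombus lapidarius (n=78): 8/78=0.1026, 14/78=0.1795, 19/78=0.2436, 1/78=0.0128, 36/78=0.4615
Proportions for Bombus pascuorum (n=125): 15/125=0.1200, 5/125=0.0400, 51/125=0.4080, 14/125=0.1120, 40/125=0.3200
Σ p₁ᵢp₂ᵢ = 0.012312 + 0.007180 + 0.099389 + 0.001434 + 0.147680 = 0.267995
Σp_1ᵢ² = 0.1026² + 0.1795² + 0.2436² + 0.0128² + 0.4615² = 0.010527 + 0.032220 + 0.059341 + 0.000164 + 0.212982 = 0.315234
Σp_2ᵢ² = 0.1200² + 0.0400² + 0.4080² + 0.1120² + 0.3200² = 0.014400 + 0.001600 + 0.166464 + 0.012544 + 0.102400 = 0.297408
O = 0.267995 / √(0.315234 × 0.297408) = 0.267995 / 0.3061913 = 0.8753
O = 0.8753 > 0.8 → Yes.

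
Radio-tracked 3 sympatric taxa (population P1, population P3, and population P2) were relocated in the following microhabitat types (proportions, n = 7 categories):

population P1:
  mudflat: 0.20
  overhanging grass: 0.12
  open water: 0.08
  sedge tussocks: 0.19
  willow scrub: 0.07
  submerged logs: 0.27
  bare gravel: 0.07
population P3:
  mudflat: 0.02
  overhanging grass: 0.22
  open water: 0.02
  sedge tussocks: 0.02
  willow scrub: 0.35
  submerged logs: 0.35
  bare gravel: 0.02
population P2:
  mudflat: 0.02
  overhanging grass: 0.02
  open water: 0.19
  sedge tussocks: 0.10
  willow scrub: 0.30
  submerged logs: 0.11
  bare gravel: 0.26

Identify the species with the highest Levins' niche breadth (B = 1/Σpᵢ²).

population P1

Σp_P1ᵢ² = 0.20² + 0.12² + 0.08² + 0.19² + 0.07² + 0.27² + 0.07² = 0.0400 + 0.0144 + 0.0064 + 0.0361 + 0.0049 + 0.0729 + 0.0049 = 0.1796
B_P1 = 1 / 0.1796 = 5.5679
Σp_P3ᵢ² = 0.02² + 0.22² + 0.02² + 0.02² + 0.35² + 0.35² + 0.02² = 0.0004 + 0.0484 + 0.0004 + 0.0004 + 0.1225 + 0.1225 + 0.0004 = 0.2950
B_P3 = 1 / 0.2950 = 3.3898
Σp_P2ᵢ² = 0.02² + 0.02² + 0.19² + 0.10² + 0.30² + 0.11² + 0.26² = 0.0004 + 0.0004 + 0.0361 + 0.0100 + 0.0900 + 0.0121 + 0.0676 = 0.2166
B_P2 = 1 / 0.2166 = 4.6168
Highest B → broadest niche (most generalist): population P1 (B = 5.57).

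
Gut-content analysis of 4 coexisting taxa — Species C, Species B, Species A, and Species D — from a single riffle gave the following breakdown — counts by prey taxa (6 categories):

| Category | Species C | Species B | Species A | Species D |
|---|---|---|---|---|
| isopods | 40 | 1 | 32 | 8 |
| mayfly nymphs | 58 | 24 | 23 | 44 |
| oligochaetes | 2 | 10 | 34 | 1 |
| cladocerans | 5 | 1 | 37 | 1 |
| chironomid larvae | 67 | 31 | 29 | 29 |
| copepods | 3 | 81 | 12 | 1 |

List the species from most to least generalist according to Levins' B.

Proportions for Species C (n=175): 40/175=0.2286, 58/175=0.3314, 2/175=0.0114, 5/175=0.0286, 67/175=0.3829, 3/175=0.0171
Proportions for Species B (n=148): 1/148=0.0068, 24/148=0.1622, 10/148=0.0676, 1/148=0.0068, 31/148=0.2095, 81/148=0.5473
Proportions for Species A (n=167): 32/167=0.1916, 23/167=0.1377, 34/167=0.2036, 37/167=0.2216, 29/167=0.1737, 12/167=0.0719
Proportions for Species D (n=84): 8/84=0.0952, 44/84=0.5238, 1/84=0.0119, 1/84=0.0119, 29/84=0.3452, 1/84=0.0119
Σp_Cᵢ² = 0.2286² + 0.3314² + 0.0114² + 0.0286² + 0.3829² + 0.0171² = 0.052258 + 0.109826 + 0.000130 + 0.000818 + 0.146612 + 0.000292 = 0.309936
B_C = 1 / 0.309936 = 3.2265
Σp_Bᵢ² = 0.0068² + 0.1622² + 0.0676² + 0.0068² + 0.2095² + 0.5473² = 0.000046 + 0.026309 + 0.004570 + 0.000046 + 0.043890 + 0.299537 = 0.374398
B_B = 1 / 0.374398 = 2.6710
Σp_Aᵢ² = 0.1916² + 0.1377² + 0.2036² + 0.2216² + 0.1737² + 0.0719² = 0.036711 + 0.018961 + 0.041453 + 0.049107 + 0.030172 + 0.005170 = 0.181574
B_A = 1 / 0.181574 = 5.5074
Σp_Dᵢ² = 0.0952² + 0.5238² + 0.0119² + 0.0119² + 0.3452² + 0.0119² = 0.009063 + 0.274366 + 0.000142 + 0.000142 + 0.119163 + 0.000142 = 0.403018
B_D = 1 / 0.403018 = 2.4813
Ranking by B (broadest → narrowest): Species A (5.51) > Species C (3.23) > Species B (2.67) > Species D (2.48)

Species A > Species C > Species B > Species D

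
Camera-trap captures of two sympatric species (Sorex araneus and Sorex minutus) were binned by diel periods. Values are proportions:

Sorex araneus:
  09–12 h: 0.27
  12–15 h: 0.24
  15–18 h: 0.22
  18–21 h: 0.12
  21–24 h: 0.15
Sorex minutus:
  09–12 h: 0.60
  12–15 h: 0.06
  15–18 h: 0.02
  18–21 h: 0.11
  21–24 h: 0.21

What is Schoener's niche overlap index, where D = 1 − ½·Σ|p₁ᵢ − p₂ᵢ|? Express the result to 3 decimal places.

0.610

Σ|p₁ᵢ − p₂ᵢ| = 0.33 + 0.18 + 0.20 + 0.01 + 0.06 = 0.78
D = 1 − ½ × 0.78 = 1 − 0.390 = 0.61000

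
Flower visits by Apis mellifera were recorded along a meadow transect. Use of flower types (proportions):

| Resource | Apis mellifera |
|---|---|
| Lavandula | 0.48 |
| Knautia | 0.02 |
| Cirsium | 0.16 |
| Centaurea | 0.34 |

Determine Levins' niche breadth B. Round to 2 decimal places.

2.69

Σpᵢ² = 0.48² + 0.02² + 0.16² + 0.34² = 0.2304 + 0.0004 + 0.0256 + 0.1156 = 0.3720
B = 1 / 0.3720 = 2.6882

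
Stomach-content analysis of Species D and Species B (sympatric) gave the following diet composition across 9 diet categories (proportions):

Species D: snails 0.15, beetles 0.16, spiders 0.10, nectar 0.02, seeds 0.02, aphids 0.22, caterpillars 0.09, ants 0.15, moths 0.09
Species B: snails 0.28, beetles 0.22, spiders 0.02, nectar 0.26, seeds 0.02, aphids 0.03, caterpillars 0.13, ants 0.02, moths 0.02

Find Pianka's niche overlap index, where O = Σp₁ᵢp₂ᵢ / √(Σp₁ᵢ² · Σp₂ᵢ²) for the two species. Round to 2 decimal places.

Σ p₁ᵢp₂ᵢ = 0.0420 + 0.0352 + 0.0020 + 0.0052 + 0.0004 + 0.0066 + 0.0117 + 0.0030 + 0.0018 = 0.1079
Σp_1ᵢ² = 0.15² + 0.16² + 0.10² + 0.02² + 0.02² + 0.22² + 0.09² + 0.15² + 0.09² = 0.0225 + 0.0256 + 0.0100 + 0.0004 + 0.0004 + 0.0484 + 0.0081 + 0.0225 + 0.0081 = 0.1460
Σp_2ᵢ² = 0.28² + 0.22² + 0.02² + 0.26² + 0.02² + 0.03² + 0.13² + 0.02² + 0.02² = 0.0784 + 0.0484 + 0.0004 + 0.0676 + 0.0004 + 0.0009 + 0.0169 + 0.0004 + 0.0004 = 0.2138
O = 0.1079 / √(0.1460 × 0.2138) = 0.1079 / 0.17668 = 0.6107

0.61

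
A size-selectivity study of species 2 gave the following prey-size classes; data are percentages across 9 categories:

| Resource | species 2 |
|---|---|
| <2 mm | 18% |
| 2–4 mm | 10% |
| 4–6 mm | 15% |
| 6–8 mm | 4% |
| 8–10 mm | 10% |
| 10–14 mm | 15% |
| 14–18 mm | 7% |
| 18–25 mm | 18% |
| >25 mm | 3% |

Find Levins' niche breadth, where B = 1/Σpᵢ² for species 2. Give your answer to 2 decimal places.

7.29

Convert percentages to proportions (divide by 100).
Σpᵢ² = 0.18² + 0.10² + 0.15² + 0.04² + 0.10² + 0.15² + 0.07² + 0.18² + 0.03² = 0.0324 + 0.0100 + 0.0225 + 0.0016 + 0.0100 + 0.0225 + 0.0049 + 0.0324 + 0.0009 = 0.1372
B = 1 / 0.1372 = 7.2886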